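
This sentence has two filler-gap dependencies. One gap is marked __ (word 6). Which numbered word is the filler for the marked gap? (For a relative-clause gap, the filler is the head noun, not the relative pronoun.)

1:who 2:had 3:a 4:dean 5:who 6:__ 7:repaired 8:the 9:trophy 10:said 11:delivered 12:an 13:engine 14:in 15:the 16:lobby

4

The marked gap is inside the relative clause, the subject of "repaired".
Its filler is the head noun "dean" (via "who"), at word 4.
(The other dependency links word 1 to a gap after word 10.)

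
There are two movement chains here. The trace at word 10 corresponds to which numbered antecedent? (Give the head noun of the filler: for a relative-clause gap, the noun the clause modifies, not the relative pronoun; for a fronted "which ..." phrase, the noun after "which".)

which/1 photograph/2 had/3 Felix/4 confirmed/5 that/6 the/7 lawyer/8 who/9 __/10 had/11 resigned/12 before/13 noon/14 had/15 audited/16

The marked gap is inside the relative clause, the subject of "resigned".
Its filler is the head noun "lawyer" (via "who"), at word 8.
(The other dependency links word 2 to a gap after word 16.)

8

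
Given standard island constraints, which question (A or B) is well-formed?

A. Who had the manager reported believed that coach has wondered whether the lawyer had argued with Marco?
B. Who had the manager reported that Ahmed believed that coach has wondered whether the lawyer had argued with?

A

In B, the wh-phrase is extracted from inside a wh-island (introduced by "whether"), which blocks movement.
In A, the extraction path crosses only that-complement boundaries, which are transparent.
So A is grammatical.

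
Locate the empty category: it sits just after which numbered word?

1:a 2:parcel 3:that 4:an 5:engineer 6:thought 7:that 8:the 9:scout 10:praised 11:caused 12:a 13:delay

10

The displaced element is "a parcel" (word 2).
It is linked across 1 clause boundary (that).
It functions as the direct object of "praised", so the gap sits immediately after word 10 ("praised").
Base order: An engineer thought that the scout praised a parcel.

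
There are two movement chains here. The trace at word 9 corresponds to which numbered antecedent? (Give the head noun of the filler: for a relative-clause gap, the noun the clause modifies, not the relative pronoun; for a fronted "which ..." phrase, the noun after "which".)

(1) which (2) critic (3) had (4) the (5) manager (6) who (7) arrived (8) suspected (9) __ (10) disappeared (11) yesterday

2

The marked gap is the subject of "disappeared".
Its filler is the fronted wh-phrase "which critic", at word 2.
(The other dependency links word 5 to a gap after word 6.)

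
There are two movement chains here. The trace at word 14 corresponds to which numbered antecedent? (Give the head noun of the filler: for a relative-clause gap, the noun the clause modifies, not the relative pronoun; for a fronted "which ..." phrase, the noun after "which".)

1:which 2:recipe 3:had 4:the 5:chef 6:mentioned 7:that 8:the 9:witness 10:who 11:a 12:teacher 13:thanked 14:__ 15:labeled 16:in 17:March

9

The marked gap is inside the relative clause, the direct object of "thanked".
Its filler is the head noun "witness" (via "who"), at word 9.
(The other dependency links word 2 to a gap after word 15.)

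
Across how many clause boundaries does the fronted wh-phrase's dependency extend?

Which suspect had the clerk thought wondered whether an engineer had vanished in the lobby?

1

"which suspect" is extracted from the subject of "wondered".
Boundaries crossed, outermost first: [Ø] — 1 in total.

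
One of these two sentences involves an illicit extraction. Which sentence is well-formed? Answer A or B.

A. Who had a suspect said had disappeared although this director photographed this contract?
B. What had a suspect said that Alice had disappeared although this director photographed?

A

In B, the wh-phrase is extracted from inside an adjunct island (introduced by "although"), which blocks movement.
In A, the extraction path crosses only that-complement boundaries, which are transparent.
So A is grammatical.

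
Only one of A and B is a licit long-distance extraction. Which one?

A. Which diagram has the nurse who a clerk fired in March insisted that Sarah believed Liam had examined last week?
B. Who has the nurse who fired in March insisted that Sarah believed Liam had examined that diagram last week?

A

In B, the wh-phrase is extracted from inside a complex-NP island (relative clause) (introduced by "who"), which blocks movement.
In A, the extraction path crosses only that-complement boundaries, which are transparent.
So A is grammatical.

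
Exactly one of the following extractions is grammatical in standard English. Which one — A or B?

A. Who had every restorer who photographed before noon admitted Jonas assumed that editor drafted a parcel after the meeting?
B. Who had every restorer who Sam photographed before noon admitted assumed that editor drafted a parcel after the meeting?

In A, the wh-phrase is extracted from inside a complex-NP island (relative clause) (introduced by "who"), which blocks movement.
In B, the extraction path crosses only that-complement boundaries, which are transparent.
So B is grammatical.

B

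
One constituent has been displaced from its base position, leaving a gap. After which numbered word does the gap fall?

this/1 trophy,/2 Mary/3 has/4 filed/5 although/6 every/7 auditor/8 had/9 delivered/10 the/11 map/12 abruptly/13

The displaced element is "this trophy" (word 2).
It functions as the direct object of "filed", so the gap sits immediately after word 5 ("filed").
Base order: Mary has filed this trophy although every auditor had delivered the map abruptly.

5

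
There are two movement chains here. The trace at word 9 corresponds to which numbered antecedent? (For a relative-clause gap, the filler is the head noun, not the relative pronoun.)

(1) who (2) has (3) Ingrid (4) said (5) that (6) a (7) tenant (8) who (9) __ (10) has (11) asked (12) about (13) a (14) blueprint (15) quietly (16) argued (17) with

The marked gap is inside the relative clause, the subject of "asked".
Its filler is the head noun "tenant" (via "who"), at word 7.
(The other dependency links word 1 to a gap after word 17.)

7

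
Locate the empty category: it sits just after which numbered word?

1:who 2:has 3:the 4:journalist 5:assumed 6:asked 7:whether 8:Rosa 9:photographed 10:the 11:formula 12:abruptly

5

The displaced element is "who" (word 1).
It is linked across 1 clause boundary (Ø).
It functions as the subject of "asked", so the gap sits immediately after word 5 ("assumed").
Base order: The journalist has assumed that who asked whether Rosa photographed the formula abruptly.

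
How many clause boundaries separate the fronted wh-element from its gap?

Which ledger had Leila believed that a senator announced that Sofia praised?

2

"which ledger" is extracted from the object of "praised".
Boundaries crossed, outermost first: [that], [that] — 2 in total.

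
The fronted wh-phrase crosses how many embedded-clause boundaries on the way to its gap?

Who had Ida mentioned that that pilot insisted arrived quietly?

2

"who" is extracted from the subject of "arrived".
Boundaries crossed, outermost first: [that], [Ø] — 2 in total.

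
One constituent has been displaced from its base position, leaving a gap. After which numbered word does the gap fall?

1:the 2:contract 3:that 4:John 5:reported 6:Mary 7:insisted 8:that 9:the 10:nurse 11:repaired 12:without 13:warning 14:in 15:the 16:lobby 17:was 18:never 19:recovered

The displaced element is "the contract" (word 2).
It is linked across 2 clause boundaries (Ø → that).
It functions as the direct object of "repaired", so the gap sits immediately after word 11 ("repaired").
Base order: John reported Mary insisted that the nurse repaired the contract without warning in the lobby.

11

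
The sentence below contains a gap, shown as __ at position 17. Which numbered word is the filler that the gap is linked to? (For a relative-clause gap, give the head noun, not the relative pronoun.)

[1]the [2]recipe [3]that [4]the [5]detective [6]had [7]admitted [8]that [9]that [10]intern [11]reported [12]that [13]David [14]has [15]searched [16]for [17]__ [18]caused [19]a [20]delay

2

The gap at 17 is the prepositional object of "searched", inside a relative clause.
The relative pronoun is "that" (word 3); it is bound by the head noun immediately before it.
Its filler is the head noun "recipe", at word 2.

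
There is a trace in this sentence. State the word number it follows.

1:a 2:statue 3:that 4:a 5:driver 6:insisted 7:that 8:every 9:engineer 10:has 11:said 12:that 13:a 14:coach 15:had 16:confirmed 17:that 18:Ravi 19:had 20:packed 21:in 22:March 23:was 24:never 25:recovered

The displaced element is "a statue" (word 2).
It is linked across 3 clause boundaries (that → that → that).
It functions as the direct object of "packed", so the gap sits immediately after word 20 ("packed").
Base order: A driver insisted that every engineer has said that a coach had confirmed that Ravi had packed a statue in March.

20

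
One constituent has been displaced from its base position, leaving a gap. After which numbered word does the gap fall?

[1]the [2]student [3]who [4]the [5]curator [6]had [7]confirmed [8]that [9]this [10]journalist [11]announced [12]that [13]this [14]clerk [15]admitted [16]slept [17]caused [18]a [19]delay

The displaced element is "the student" (word 2).
It is linked across 3 clause boundaries (that → that → Ø).
It functions as the subject of "slept", so the gap sits immediately after word 15 ("admitted").
Base order: The curator had confirmed that this journalist announced that this clerk admitted that the student slept.

15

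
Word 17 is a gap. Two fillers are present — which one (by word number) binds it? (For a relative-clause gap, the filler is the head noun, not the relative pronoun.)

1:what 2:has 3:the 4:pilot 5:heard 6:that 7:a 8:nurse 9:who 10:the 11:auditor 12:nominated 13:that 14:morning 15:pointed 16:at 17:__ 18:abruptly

The marked gap is the object of the preposition "at" of "pointed".
Its filler is the fronted wh-phrase "what", at word 1.
(The other dependency links word 8 to a gap after word 12.)

1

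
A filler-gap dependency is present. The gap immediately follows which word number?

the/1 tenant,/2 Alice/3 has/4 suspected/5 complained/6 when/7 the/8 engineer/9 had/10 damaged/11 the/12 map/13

The displaced element is "the tenant" (word 2).
It is linked across 1 clause boundary (Ø).
It functions as the subject of "complained", so the gap sits immediately after word 5 ("suspected").
Base order: Alice has suspected that the tenant complained when the engineer had damaged the map.

5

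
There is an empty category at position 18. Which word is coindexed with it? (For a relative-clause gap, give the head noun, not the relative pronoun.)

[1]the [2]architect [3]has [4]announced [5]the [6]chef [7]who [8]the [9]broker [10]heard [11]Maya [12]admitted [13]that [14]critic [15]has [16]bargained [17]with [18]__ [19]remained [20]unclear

The gap at 18 is the prepositional object of "bargained", inside a relative clause.
The relative pronoun is "who" (word 7); it is bound by the head noun immediately before it.
Its filler is the head noun "chef", at word 6.

6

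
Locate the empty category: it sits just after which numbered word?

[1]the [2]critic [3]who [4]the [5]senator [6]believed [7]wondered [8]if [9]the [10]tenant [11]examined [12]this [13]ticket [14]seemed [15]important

6

The displaced element is "the critic" (word 2).
It is linked across 1 clause boundary (Ø).
It functions as the subject of "wondered", so the gap sits immediately after word 6 ("believed").
Base order: The senator believed that the critic wondered if the tenant examined this ticket.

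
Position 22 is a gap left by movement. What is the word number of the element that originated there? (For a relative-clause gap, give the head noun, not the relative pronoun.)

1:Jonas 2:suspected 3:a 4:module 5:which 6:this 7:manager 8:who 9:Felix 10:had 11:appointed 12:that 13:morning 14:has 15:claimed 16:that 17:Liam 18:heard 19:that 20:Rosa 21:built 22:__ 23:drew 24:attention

4

The gap at 22 is the object of "built", inside a relative clause.
The relative pronoun is "which" (word 5); it is bound by the head noun immediately before it.
Its filler is the head noun "module", at word 4.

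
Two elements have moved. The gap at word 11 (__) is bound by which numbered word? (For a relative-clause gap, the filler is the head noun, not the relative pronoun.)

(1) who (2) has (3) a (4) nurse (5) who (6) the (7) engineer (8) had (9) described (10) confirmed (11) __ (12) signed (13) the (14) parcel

The marked gap is the subject of "signed".
Its filler is the fronted wh-phrase "who", at word 1.
(The other dependency links word 4 to a gap after word 9.)

1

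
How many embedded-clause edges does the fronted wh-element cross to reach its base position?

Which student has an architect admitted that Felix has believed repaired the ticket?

2

"which student" is extracted from the subject of "repaired".
Boundaries crossed, outermost first: [that], [Ø] — 2 in total.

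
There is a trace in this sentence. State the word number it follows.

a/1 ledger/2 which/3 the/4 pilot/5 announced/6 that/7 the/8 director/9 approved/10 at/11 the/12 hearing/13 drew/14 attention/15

The displaced element is "a ledger" (word 2).
It is linked across 1 clause boundary (that).
It functions as the direct object of "approved", so the gap sits immediately after word 10 ("approved").
Base order: The pilot announced that the director approved a ledger at the hearing.

10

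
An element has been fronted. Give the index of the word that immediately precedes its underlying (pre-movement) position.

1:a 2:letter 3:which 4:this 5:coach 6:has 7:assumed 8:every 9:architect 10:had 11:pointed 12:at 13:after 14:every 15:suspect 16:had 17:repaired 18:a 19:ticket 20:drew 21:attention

12

The displaced element is "a letter" (word 2).
It is linked across 1 clause boundary (Ø).
It functions as the object of the preposition "at" of "pointed", so the gap sits immediately after word 12 ("at").
Base order: This coach has assumed every architect had pointed at a letter after every suspect had repaired a ticket.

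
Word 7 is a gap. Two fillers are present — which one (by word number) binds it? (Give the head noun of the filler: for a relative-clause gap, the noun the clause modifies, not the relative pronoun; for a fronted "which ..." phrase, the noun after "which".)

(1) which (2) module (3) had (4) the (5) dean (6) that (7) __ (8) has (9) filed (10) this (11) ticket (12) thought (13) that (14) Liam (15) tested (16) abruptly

5

The marked gap is inside the relative clause, the subject of "filed".
Its filler is the head noun "dean" (via "that"), at word 5.
(The other dependency links word 2 to a gap after word 15.)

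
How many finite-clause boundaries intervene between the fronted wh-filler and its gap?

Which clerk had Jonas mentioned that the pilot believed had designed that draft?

"which clerk" is extracted from the subject of "designed".
Boundaries crossed, outermost first: [that], [Ø] — 2 in total.

2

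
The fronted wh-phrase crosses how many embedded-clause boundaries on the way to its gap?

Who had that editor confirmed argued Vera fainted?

"who" is extracted from the subject of "argued".
Boundaries crossed, outermost first: [Ø] — 1 in total.

1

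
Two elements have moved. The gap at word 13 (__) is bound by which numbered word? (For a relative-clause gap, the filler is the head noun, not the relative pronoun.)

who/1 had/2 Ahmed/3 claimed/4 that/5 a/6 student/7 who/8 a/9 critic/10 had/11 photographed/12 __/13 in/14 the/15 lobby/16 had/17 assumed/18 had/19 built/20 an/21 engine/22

The marked gap is inside the relative clause, the direct object of "photographed".
Its filler is the head noun "student" (via "who"), at word 7.
(The other dependency links word 1 to a gap after word 18.)

7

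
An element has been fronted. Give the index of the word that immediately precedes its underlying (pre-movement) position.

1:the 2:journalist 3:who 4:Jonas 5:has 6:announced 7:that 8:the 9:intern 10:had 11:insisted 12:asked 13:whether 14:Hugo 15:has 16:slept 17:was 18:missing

11

The displaced element is "the journalist" (word 2).
It is linked across 2 clause boundaries (that → Ø).
It functions as the subject of "asked", so the gap sits immediately after word 11 ("insisted").
Base order: Jonas has announced that the intern had insisted that the journalist asked whether Hugo has slept.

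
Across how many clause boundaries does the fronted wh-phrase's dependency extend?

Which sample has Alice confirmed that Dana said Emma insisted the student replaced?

"which sample" is extracted from the object of "replaced".
Boundaries crossed, outermost first: [that], [Ø], [Ø] — 3 in total.

3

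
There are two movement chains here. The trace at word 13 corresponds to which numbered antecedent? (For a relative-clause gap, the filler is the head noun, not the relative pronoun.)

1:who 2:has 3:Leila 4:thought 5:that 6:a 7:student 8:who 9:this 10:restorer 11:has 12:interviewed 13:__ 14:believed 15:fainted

7

The marked gap is inside the relative clause, the direct object of "interviewed".
Its filler is the head noun "student" (via "who"), at word 7.
(The other dependency links word 1 to a gap after word 14.)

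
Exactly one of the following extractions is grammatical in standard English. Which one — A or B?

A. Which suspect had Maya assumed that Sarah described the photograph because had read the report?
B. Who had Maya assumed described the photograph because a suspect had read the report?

B

In A, the wh-phrase is extracted from inside an adjunct island (introduced by "because"), which blocks movement.
In B, the extraction path crosses only that-complement boundaries, which are transparent.
So B is grammatical.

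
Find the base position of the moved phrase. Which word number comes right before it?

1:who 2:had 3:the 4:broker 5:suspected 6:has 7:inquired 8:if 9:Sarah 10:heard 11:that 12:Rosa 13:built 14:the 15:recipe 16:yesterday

The displaced element is "who" (word 1).
It is linked across 1 clause boundary (Ø).
It functions as the subject of "inquired", so the gap sits immediately after word 5 ("suspected").
Base order: The broker had suspected who has inquired if Sarah heard that Rosa built the recipe yesterday.

5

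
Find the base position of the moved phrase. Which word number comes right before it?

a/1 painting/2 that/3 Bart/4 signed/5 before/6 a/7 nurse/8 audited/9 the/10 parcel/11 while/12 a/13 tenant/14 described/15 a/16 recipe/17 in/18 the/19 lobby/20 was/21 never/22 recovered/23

The displaced element is "a painting" (word 2).
It functions as the direct object of "signed", so the gap sits immediately after word 5 ("signed").
Base order: Bart signed a painting before a nurse audited the parcel while a tenant described a recipe in the lobby.

5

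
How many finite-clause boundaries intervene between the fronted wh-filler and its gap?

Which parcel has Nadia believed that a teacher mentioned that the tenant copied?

"which parcel" is extracted from the object of "copied".
Boundaries crossed, outermost first: [that], [that] — 2 in total.

2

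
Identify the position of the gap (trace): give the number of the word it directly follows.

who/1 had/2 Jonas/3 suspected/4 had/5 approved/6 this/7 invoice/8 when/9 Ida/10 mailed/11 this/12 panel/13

The displaced element is "who" (word 1).
It is linked across 1 clause boundary (Ø).
It functions as the subject of "approved", so the gap sits immediately after word 4 ("suspected").
Base order: Jonas had suspected that who had approved this invoice when Ida mailed this panel.

4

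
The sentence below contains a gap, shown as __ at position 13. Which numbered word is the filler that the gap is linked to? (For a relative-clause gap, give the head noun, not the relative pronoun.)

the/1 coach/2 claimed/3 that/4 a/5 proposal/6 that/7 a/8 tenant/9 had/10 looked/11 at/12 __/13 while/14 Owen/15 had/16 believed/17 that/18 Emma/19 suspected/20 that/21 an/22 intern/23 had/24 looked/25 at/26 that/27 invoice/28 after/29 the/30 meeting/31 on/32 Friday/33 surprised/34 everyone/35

6

The gap at 13 is the prepositional object of "looked", inside a relative clause.
The relative pronoun is "that" (word 7); it is bound by the head noun immediately before it.
Its filler is the head noun "proposal", at word 6.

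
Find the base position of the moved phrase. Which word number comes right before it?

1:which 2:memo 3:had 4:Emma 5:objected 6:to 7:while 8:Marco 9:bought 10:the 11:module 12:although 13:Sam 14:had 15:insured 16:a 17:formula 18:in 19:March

6

The displaced element is "which memo" (word 2).
It functions as the object of the preposition "to" of "objected", so the gap sits immediately after word 6 ("to").
Base order: Emma had objected to which memo while Marco bought the module although Sam had insured a formula in March.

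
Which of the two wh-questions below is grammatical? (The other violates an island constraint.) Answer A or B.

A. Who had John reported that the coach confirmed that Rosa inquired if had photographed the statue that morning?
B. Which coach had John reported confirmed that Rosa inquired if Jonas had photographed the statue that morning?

In A, the wh-phrase is extracted from inside a wh-island (introduced by "if"), which blocks movement.
In B, the extraction path crosses only that-complement boundaries, which are transparent.
So B is grammatical.

B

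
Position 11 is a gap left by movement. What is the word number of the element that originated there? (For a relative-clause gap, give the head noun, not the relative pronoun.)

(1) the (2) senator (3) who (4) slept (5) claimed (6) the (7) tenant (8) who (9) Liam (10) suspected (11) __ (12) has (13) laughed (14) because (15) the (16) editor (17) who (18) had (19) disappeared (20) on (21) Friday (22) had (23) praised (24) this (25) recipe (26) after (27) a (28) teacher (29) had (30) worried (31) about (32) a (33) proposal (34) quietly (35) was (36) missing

7

The gap at 11 is the subject of "laughed", inside a relative clause.
The relative pronoun is "who" (word 8); it is bound by the head noun immediately before it.
Its filler is the head noun "tenant", at word 7.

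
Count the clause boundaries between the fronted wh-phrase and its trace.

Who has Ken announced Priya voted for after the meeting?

"who" is extracted from the PP object of "voted".
Boundaries crossed, outermost first: [Ø] — 1 in total.

1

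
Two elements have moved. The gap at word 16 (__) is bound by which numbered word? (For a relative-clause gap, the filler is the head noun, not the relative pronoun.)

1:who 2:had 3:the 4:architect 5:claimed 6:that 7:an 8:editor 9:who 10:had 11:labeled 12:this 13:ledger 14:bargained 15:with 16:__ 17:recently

The marked gap is the object of the preposition "with" of "bargained".
Its filler is the fronted wh-phrase "who", at word 1.
(The other dependency links word 8 to a gap after word 9.)

1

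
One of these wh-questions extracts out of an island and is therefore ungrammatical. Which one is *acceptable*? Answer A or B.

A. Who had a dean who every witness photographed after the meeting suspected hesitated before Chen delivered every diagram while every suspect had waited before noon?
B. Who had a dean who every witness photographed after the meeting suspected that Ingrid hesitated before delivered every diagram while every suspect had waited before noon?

A

In B, the wh-phrase is extracted from inside an adjunct island (introduced by "before"), which blocks movement.
In A, the extraction path crosses only that-complement boundaries, which are transparent.
So A is grammatical.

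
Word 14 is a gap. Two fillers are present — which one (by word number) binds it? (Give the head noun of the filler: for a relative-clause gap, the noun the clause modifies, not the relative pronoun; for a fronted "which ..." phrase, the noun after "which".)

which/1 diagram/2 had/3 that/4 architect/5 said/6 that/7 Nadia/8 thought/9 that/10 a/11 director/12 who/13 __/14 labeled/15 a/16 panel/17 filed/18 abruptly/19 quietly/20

The marked gap is inside the relative clause, the subject of "labeled".
Its filler is the head noun "director" (via "who"), at word 12.
(The other dependency links word 2 to a gap after word 18.)

12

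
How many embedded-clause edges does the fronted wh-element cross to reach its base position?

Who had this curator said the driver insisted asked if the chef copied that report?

2

"who" is extracted from the subject of "asked".
Boundaries crossed, outermost first: [Ø], [Ø] — 2 in total.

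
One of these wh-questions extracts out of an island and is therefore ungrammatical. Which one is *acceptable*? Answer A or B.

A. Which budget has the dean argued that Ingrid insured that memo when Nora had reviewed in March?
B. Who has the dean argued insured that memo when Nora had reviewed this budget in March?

B

In A, the wh-phrase is extracted from inside an adjunct island (introduced by "when"), which blocks movement.
In B, the extraction path crosses only that-complement boundaries, which are transparent.
So B is grammatical.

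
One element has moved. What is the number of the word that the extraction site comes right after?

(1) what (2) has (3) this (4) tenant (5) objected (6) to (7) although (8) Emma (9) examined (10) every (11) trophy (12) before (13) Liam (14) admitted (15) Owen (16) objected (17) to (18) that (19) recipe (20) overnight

The displaced element is "what" (word 1).
It functions as the object of the preposition "to" of "objected", so the gap sits immediately after word 6 ("to").
Base order: This tenant has objected to what although Emma examined every trophy before Liam admitted Owen objected to that recipe overnight.

6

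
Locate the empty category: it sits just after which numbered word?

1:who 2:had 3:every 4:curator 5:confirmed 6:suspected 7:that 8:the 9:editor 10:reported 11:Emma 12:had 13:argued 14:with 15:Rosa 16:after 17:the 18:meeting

5

The displaced element is "who" (word 1).
It is linked across 1 clause boundary (Ø).
It functions as the subject of "suspected", so the gap sits immediately after word 5 ("confirmed").
Base order: Every curator had confirmed who suspected that the editor reported Emma had argued with Rosa after the meeting.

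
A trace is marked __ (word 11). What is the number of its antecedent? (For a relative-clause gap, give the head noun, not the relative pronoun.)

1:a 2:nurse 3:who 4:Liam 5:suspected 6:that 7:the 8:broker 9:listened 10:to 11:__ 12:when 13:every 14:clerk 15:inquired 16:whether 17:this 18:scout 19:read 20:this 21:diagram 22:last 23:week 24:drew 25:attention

2

The gap at 11 is the prepositional object of "listened", inside a relative clause.
The relative pronoun is "who" (word 3); it is bound by the head noun immediately before it.
Its filler is the head noun "nurse", at word 2.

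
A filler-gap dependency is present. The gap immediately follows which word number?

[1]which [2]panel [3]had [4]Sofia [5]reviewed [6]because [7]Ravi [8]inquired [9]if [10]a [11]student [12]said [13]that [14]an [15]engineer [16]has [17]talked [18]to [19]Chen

5

The displaced element is "which panel" (word 2).
It functions as the direct object of "reviewed", so the gap sits immediately after word 5 ("reviewed").
Base order: Sofia had reviewed which panel because Ravi inquired if a student said that an engineer has talked to Chen.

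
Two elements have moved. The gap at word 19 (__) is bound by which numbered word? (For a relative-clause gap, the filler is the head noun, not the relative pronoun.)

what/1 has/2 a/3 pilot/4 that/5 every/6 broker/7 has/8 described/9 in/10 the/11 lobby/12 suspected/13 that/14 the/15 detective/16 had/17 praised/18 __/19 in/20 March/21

The marked gap is the direct object of "praised".
Its filler is the fronted wh-phrase "what", at word 1.
(The other dependency links word 4 to a gap after word 9.)

1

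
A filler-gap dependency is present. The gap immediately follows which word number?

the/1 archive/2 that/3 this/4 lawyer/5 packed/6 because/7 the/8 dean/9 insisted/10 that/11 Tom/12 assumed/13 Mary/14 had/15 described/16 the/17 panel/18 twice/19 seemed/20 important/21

6

The displaced element is "the archive" (word 2).
It functions as the direct object of "packed", so the gap sits immediately after word 6 ("packed").
Base order: This lawyer packed the archive because the dean insisted that Tom assumed Mary had described the panel twice.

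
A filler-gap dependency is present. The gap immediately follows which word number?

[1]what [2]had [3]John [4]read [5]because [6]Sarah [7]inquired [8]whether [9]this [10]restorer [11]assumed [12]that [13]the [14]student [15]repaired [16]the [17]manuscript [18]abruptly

The displaced element is "what" (word 1).
It functions as the direct object of "read", so the gap sits immediately after word 4 ("read").
Base order: John had read what because Sarah inquired whether this restorer assumed that the student repaired the manuscript abruptly.

4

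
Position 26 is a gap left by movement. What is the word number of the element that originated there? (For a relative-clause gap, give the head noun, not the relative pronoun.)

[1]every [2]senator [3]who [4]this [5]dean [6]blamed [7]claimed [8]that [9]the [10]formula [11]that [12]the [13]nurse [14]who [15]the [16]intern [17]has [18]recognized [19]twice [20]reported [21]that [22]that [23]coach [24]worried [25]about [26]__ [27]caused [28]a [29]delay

The gap at 26 is the prepositional object of "worried", inside a relative clause.
The relative pronoun is "that" (word 11); it is bound by the head noun immediately before it.
Its filler is the head noun "formula", at word 10.

10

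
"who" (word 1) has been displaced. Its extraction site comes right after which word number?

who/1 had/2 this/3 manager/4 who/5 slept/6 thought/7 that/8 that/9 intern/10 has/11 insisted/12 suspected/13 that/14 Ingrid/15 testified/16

The displaced element is "who" (word 1).
It is linked across 2 clause boundaries (that → Ø).
It functions as the subject of "suspected", so the gap sits immediately after word 12 ("insisted").
Base order: This manager who slept had thought that that intern has insisted that who suspected that Ingrid testified.

12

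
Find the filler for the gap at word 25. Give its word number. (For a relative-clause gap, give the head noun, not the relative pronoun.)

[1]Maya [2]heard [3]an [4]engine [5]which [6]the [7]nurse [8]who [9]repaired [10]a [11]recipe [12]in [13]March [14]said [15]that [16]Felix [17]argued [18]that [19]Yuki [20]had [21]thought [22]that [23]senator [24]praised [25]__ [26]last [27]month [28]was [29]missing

The gap at 25 is the object of "praised", inside a relative clause.
The relative pronoun is "which" (word 5); it is bound by the head noun immediately before it.
Its filler is the head noun "engine", at word 4.

4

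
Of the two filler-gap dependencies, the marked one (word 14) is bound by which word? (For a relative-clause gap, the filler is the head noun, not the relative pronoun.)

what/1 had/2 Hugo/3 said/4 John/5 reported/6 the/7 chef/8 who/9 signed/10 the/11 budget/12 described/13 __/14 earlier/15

1

The marked gap is the direct object of "described".
Its filler is the fronted wh-phrase "what", at word 1.
(The other dependency links word 8 to a gap after word 9.)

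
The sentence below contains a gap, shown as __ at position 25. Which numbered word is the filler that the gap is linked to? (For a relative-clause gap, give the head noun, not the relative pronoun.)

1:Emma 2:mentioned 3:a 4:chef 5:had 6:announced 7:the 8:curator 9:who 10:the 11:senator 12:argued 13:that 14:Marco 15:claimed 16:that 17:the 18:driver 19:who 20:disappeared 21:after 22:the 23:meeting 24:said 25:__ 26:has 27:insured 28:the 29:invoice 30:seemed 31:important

8

The gap at 25 is the subject of "insured", inside a relative clause.
The relative pronoun is "who" (word 9); it is bound by the head noun immediately before it.
Its filler is the head noun "curator", at word 8.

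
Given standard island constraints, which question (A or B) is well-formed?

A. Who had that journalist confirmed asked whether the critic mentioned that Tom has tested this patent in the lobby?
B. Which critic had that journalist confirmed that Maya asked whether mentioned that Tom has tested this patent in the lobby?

A

In B, the wh-phrase is extracted from inside a wh-island (introduced by "whether"), which blocks movement.
In A, the extraction path crosses only that-complement boundaries, which are transparent.
So A is grammatical.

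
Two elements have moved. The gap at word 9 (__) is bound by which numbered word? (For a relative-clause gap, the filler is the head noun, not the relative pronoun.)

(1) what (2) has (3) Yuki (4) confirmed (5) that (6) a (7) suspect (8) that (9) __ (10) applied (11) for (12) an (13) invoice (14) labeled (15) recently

The marked gap is inside the relative clause, the subject of "applied".
Its filler is the head noun "suspect" (via "that"), at word 7.
(The other dependency links word 1 to a gap after word 14.)

7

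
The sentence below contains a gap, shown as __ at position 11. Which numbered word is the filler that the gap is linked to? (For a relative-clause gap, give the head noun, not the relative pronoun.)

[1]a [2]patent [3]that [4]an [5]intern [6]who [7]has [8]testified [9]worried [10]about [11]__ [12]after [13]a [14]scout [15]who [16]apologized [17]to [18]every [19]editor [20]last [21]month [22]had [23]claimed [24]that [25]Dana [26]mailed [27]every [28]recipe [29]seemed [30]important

2

The gap at 11 is the prepositional object of "worried", inside a relative clause.
The relative pronoun is "that" (word 3); it is bound by the head noun immediately before it.
Its filler is the head noun "patent", at word 2.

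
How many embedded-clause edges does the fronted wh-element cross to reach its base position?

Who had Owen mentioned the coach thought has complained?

"who" is extracted from the subject of "complained".
Boundaries crossed, outermost first: [Ø], [Ø] — 2 in total.

2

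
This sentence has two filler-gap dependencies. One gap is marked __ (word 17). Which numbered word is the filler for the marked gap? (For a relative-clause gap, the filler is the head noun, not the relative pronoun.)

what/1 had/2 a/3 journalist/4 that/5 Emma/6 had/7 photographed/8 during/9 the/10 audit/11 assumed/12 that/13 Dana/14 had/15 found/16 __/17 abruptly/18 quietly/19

1

The marked gap is the direct object of "found".
Its filler is the fronted wh-phrase "what", at word 1.
(The other dependency links word 4 to a gap after word 8.)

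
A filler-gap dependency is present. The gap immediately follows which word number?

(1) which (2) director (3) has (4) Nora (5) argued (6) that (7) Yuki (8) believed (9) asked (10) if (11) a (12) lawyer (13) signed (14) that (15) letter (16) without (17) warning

8

The displaced element is "which director" (word 2).
It is linked across 2 clause boundaries (that → Ø).
It functions as the subject of "asked", so the gap sits immediately after word 8 ("believed").
Base order: Nora has argued that Yuki believed that which director asked if a lawyer signed that letter without warning.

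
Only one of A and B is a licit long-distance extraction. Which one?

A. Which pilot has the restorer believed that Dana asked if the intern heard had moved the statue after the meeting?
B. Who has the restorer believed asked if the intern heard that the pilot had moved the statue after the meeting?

B

In A, the wh-phrase is extracted from inside a wh-island (introduced by "if"), which blocks movement.
In B, the extraction path crosses only that-complement boundaries, which are transparent.
So B is grammatical.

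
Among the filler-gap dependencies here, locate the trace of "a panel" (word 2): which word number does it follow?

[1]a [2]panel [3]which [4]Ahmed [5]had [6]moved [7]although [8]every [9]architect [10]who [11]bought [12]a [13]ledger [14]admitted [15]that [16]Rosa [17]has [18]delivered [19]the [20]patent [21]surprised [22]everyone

The displaced element is "a panel" (word 2).
It functions as the direct object of "moved", so the gap sits immediately after word 6 ("moved").
Base order: Ahmed had moved a panel although every architect who bought a ledger admitted that Rosa has delivered the patent.

6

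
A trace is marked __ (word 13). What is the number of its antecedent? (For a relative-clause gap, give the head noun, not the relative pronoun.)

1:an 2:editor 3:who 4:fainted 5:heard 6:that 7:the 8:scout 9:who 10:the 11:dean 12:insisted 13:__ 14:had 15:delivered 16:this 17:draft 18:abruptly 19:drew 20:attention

The gap at 13 is the subject of "delivered", inside a relative clause.
The relative pronoun is "who" (word 9); it is bound by the head noun immediately before it.
Its filler is the head noun "scout", at word 8.

8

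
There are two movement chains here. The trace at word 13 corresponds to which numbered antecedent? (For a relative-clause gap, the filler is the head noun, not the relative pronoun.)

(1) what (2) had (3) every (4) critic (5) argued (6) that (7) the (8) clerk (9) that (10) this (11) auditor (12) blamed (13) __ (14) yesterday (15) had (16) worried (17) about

The marked gap is inside the relative clause, the direct object of "blamed".
Its filler is the head noun "clerk" (via "that"), at word 8.
(The other dependency links word 1 to a gap after word 17.)

8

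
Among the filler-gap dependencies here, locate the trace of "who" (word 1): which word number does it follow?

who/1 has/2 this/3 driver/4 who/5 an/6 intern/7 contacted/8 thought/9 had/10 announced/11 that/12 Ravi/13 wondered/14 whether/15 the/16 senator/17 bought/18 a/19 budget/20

The displaced element is "who" (word 1).
It is linked across 1 clause boundary (Ø).
It functions as the subject of "announced", so the gap sits immediately after word 9 ("thought").
Base order: This driver who an intern contacted has thought who had announced that Ravi wondered whether the senator bought a budget.

9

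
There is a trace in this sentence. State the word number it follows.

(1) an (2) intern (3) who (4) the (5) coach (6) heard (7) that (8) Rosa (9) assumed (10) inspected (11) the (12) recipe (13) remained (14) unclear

The displaced element is "an intern" (word 2).
It is linked across 2 clause boundaries (that → Ø).
It functions as the subject of "inspected", so the gap sits immediately after word 9 ("assumed").
Base order: The coach heard that Rosa assumed that an intern inspected the recipe.

9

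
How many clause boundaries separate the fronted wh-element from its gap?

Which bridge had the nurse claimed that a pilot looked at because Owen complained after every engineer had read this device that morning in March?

1

"which bridge" is extracted from the PP object of "looked".
Boundaries crossed, outermost first: [that] — 1 in total.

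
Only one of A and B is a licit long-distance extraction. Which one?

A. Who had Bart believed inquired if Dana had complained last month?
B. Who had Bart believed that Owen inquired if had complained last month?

In B, the wh-phrase is extracted from inside a wh-island (introduced by "if"), which blocks movement.
In A, the extraction path crosses only that-complement boundaries, which are transparent.
So A is grammatical.

A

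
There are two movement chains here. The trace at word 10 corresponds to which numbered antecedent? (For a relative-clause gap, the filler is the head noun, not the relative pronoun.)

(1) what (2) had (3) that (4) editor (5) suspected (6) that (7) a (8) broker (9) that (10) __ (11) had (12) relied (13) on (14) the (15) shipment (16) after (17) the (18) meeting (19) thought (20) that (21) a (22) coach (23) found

8

The marked gap is inside the relative clause, the subject of "relied".
Its filler is the head noun "broker" (via "that"), at word 8.
(The other dependency links word 1 to a gap after word 23.)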